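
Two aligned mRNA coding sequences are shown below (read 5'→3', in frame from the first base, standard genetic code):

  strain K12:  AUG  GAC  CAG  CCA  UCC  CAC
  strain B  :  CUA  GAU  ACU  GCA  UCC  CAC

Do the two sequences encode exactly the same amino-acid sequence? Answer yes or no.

no

Codon 1: AUG Met / CUA Leu — nonsynonymous.
Codon 2: GAC Asp / GAU Asp — synonymous.
Codon 3: CAG Gln / ACU Thr — nonsynonymous.
Codon 4: CCA Pro / GCA Ala — nonsynonymous.
Codon 5: UCC Ser / UCC Ser — identical.
Codon 6: CAC His / CAC His — identical.
Nonsynonymous differences: 3 → different protein.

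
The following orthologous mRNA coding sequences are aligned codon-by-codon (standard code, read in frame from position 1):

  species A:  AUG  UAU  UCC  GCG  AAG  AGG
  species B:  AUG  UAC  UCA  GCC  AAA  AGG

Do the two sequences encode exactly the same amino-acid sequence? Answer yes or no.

yes

Codon 1: AUG Met / AUG Met — identical.
Codon 2: UAU Tyr / UAC Tyr — synonymous.
Codon 3: UCC Ser / UCA Ser — synonymous.
Codon 4: GCG Ala / GCC Ala — synonymous.
Codon 5: AAG Lys / AAA Lys — synonymous.
Codon 6: AGG Arg / AGG Arg — identical.
Nonsynonymous differences: 0 → same protein.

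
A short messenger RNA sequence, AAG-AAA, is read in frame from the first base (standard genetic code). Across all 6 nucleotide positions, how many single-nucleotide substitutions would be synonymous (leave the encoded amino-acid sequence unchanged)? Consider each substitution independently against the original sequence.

2

Codon 1 (AAG, Lys): 1 synonymous substitution.
Codon 2 (AAA, Lys): 1 synonymous substitution.
Total: 1 + 1 = 2.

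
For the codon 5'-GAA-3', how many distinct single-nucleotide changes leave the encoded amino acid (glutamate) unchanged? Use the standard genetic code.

Position 1: none → 0 synonymous.
Position 2: none → 0 synonymous.
Position 3: GAG → 1 synonymous.
Total: 0 + 0 + 1 = 1.

1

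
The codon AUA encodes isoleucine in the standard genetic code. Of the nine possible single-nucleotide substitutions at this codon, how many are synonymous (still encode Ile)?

Position 1: none → 0 synonymous.
Position 2: none → 0 synonymous.
Position 3: AUU, AUC → 2 synonymous.
Total: 0 + 0 + 2 = 2.

2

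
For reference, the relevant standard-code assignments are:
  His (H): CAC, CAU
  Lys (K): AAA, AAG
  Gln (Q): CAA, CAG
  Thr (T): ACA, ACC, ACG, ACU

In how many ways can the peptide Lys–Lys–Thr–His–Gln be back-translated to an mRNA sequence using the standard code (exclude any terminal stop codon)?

64

Lys: 2 codons.
Lys: 2 codons.
Thr: 4 codons.
His: 2 codons.
Gln: 2 codons.
2 × 2 × 4 × 2 × 2 = 64.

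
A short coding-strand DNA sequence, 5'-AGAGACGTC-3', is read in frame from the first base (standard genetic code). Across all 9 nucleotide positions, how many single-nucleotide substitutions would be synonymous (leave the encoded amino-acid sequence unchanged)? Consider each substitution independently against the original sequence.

6

Codon 1 (AGA, Arg): 2 synonymous substitutions.
Codon 2 (GAC, Asp): 1 synonymous substitution.
Codon 3 (GTC, Val): 3 synonymous substitutions.
Total: 2 + 1 + 3 = 6.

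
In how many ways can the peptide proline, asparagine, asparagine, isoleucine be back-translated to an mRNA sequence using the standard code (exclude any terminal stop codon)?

48

Pro: 4 codons.
Asn: 2 codons.
Asn: 2 codons.
Ile: 3 codons.
4 × 2 × 2 × 3 = 48.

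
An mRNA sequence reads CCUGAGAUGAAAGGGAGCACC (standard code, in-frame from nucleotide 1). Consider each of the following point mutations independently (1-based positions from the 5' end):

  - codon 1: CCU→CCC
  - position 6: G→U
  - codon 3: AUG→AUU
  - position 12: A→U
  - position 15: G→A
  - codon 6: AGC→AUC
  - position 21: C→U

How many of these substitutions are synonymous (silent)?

Codon 1: CCU (Pro) → CCC (Pro) — synonymous.
Codon 2: GAG (Glu) → GAU (Asp) — missense.
Codon 3: AUG (Met) → AUU (Ile) — missense.
Codon 4: AAA (Lys) → AAU (Asn) — missense.
Codon 5: GGG (Gly) → GGA (Gly) — synonymous.
Codon 6: AGC (Ser) → AUC (Ile) — missense.
Codon 7: ACC (Thr) → ACU (Thr) — synonymous.
Synonymous: 3 of 7.

3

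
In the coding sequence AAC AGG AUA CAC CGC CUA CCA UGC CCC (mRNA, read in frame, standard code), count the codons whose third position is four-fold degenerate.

Codon 1 AAC (Asn): third position 2-fold.
Codon 2 AGG (Arg): third position 2-fold.
Codon 3 AUA (Ile): third position 3-fold.
Codon 4 CAC (His): third position 2-fold.
Codon 5 CGC (Arg): third position 4-fold.
Codon 6 CUA (Leu): third position 4-fold.
Codon 7 CCA (Pro): third position 4-fold.
Codon 8 UGC (Cys): third position 2-fold.
Codon 9 CCC (Pro): third position 4-fold.
Four-fold degenerate third positions: 4.

4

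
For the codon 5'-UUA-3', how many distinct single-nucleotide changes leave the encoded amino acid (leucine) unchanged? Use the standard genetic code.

2

Position 1: CUA → 1 synonymous.
Position 2: none → 0 synonymous.
Position 3: UUG → 1 synonymous.
Total: 1 + 0 + 1 = 2.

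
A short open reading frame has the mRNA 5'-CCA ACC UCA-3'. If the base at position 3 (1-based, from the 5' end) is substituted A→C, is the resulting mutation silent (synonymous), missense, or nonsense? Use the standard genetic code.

silent

Position 3 falls in codon 1: CCA → Pro.
After the substitution the codon is CCC → Pro.
Both encode Pro, so the change is synonymous.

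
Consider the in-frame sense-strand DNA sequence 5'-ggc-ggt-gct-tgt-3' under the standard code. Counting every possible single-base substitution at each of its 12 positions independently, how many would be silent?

Codon 1 (GGC, Gly): 3 synonymous substitutions.
Codon 2 (GGT, Gly): 3 synonymous substitutions.
Codon 3 (GCT, Ala): 3 synonymous substitutions.
Codon 4 (TGT, Cys): 1 synonymous substitution.
Total: 3 + 3 + 3 + 1 = 10.

10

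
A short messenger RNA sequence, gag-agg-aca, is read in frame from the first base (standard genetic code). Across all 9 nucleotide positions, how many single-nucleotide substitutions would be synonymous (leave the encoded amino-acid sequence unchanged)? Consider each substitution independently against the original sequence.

6

Codon 1 (GAG, Glu): 1 synonymous substitution.
Codon 2 (AGG, Arg): 2 synonymous substitutions.
Codon 3 (ACA, Thr): 3 synonymous substitutions.
Total: 1 + 2 + 3 = 6.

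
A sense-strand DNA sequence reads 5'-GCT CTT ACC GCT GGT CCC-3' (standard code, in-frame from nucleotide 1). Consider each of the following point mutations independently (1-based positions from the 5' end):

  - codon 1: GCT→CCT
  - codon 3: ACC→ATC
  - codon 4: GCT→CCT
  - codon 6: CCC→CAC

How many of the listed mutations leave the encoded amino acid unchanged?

Codon 1: GCT (Ala) → CCT (Pro) — missense.
Codon 3: ACC (Thr) → ATC (Ile) — missense.
Codon 4: GCT (Ala) → CCT (Pro) — missense.
Codon 6: CCC (Pro) → CAC (His) — missense.
Synonymous: 0 of 4.

0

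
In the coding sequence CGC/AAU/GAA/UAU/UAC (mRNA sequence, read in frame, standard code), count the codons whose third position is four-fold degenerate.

Codon 1 CGC (Arg): third position 4-fold.
Codon 2 AAU (Asn): third position 2-fold.
Codon 3 GAA (Glu): third position 2-fold.
Codon 4 UAU (Tyr): third position 2-fold.
Codon 5 UAC (Tyr): third position 2-fold.
Four-fold degenerate third positions: 1.

1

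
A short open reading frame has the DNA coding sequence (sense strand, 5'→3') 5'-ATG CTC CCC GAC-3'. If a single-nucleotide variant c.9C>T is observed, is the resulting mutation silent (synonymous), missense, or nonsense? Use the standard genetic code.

Position 9 falls in codon 3: CCC → Pro.
After the substitution the codon is CCT → Pro.
Both encode Pro, so the change is synonymous.

silent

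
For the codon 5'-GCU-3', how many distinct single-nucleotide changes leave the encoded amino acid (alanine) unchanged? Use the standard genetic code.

3

Position 1: none → 0 synonymous.
Position 2: none → 0 synonymous.
Position 3: GCC, GCA, GCG → 3 synonymous.
Total: 0 + 0 + 3 = 3.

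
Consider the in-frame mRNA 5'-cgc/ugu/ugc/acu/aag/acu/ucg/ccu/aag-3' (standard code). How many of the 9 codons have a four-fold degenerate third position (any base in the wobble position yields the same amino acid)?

5

Codon 1 CGC (Arg): third position 4-fold.
Codon 2 UGU (Cys): third position 2-fold.
Codon 3 UGC (Cys): third position 2-fold.
Codon 4 ACU (Thr): third position 4-fold.
Codon 5 AAG (Lys): third position 2-fold.
Codon 6 ACU (Thr): third position 4-fold.
Codon 7 UCG (Ser): third position 4-fold.
Codon 8 CCU (Pro): third position 4-fold.
Codon 9 AAG (Lys): third position 2-fold.
Four-fold degenerate third positions: 5.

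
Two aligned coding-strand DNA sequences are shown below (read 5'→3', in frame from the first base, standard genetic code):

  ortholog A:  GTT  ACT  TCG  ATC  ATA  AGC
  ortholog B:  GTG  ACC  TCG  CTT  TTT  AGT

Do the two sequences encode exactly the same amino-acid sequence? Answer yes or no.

no

Codon 1: GTT Val / GTG Val — synonymous.
Codon 2: ACT Thr / ACC Thr — synonymous.
Codon 3: TCG Ser / TCG Ser — identical.
Codon 4: ATC Ile / CTT Leu — nonsynonymous.
Codon 5: ATA Ile / TTT Phe — nonsynonymous.
Codon 6: AGC Ser / AGT Ser — synonymous.
Nonsynonymous differences: 2 → different protein.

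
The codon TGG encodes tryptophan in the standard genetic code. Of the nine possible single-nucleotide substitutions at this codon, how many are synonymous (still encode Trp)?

Position 1: none → 0 synonymous.
Position 2: none → 0 synonymous.
Position 3: none → 0 synonymous.
Total: 0 + 0 + 0 = 0.

0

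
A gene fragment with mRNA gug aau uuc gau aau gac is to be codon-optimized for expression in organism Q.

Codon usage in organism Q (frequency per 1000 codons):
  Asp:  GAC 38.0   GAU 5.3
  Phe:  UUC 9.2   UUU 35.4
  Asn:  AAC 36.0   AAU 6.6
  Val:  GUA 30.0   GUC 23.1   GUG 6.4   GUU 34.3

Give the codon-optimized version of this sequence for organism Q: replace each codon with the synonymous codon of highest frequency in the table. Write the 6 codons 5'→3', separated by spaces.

GUU AAC UUU GAC AAC GAC

Codon 1 (Val): best is GUU at 34.3.
Codon 2 (Asn): best is AAC at 36.0.
Codon 3 (Phe): best is UUU at 35.4.
Codon 4 (Asp): best is GAC at 38.0.
Codon 5 (Asn): best is AAC at 36.0.
Codon 6 (Asp): best is GAC at 38.0.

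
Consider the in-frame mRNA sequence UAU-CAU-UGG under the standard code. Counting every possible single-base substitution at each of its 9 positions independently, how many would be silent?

2

Codon 1 (UAU, Tyr): 1 synonymous substitution.
Codon 2 (CAU, His): 1 synonymous substitution.
Codon 3 (UGG, Trp): 0 synonymous substitutions.
Total: 1 + 1 + 0 = 2.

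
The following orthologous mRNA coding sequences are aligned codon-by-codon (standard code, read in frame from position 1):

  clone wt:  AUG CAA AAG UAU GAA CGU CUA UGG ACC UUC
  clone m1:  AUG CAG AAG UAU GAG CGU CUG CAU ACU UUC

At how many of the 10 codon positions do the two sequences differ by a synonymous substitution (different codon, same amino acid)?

4

Codon 1: AUG Met / AUG Met — identical.
Codon 2: CAA Gln / CAG Gln — synonymous.
Codon 3: AAG Lys / AAG Lys — identical.
Codon 4: UAU Tyr / UAU Tyr — identical.
Codon 5: GAA Glu / GAG Glu — synonymous.
Codon 6: CGU Arg / CGU Arg — identical.
Codon 7: CUA Leu / CUG Leu — synonymous.
Codon 8: UGG Trp / CAU His — nonsynonymous.
Codon 9: ACC Thr / ACU Thr — synonymous.
Codon 10: UUC Phe / UUC Phe — identical.
Synonymous differences: 4.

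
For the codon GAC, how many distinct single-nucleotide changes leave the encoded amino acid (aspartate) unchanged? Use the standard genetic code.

1

Position 1: none → 0 synonymous.
Position 2: none → 0 synonymous.
Position 3: GAU → 1 synonymous.
Total: 0 + 0 + 1 = 1.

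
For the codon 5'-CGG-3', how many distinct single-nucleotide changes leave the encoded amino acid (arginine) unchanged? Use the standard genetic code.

4

Position 1: AGG → 1 synonymous.
Position 2: none → 0 synonymous.
Position 3: CGU, CGC, CGA → 3 synonymous.
Total: 1 + 0 + 3 = 4.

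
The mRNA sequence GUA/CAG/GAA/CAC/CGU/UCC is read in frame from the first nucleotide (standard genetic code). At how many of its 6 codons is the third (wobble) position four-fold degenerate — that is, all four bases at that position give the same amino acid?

Codon 1 GUA (Val): third position 4-fold.
Codon 2 CAG (Gln): third position 2-fold.
Codon 3 GAA (Glu): third position 2-fold.
Codon 4 CAC (His): third position 2-fold.
Codon 5 CGU (Arg): third position 4-fold.
Codon 6 UCC (Ser): third position 4-fold.
Four-fold degenerate third positions: 3.

3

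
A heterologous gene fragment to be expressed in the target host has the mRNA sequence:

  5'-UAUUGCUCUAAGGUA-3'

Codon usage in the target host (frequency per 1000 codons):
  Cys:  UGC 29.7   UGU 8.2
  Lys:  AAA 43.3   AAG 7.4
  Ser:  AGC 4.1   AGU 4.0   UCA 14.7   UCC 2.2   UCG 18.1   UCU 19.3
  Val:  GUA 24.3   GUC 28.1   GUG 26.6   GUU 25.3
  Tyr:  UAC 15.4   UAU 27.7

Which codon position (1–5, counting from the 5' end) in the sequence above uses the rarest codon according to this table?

4

Codon 1 UAU (Tyr): 27.7 per 1000.
Codon 2 UGC (Cys): 29.7 per 1000.
Codon 3 UCU (Ser): 19.3 per 1000.
Codon 4 AAG (Lys): 7.4 per 1000.
Codon 5 GUA (Val): 24.3 per 1000.
Lowest frequency is 7.4 at codon 4.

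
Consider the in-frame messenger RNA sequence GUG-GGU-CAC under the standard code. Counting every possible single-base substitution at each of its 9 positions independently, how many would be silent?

7

Codon 1 (GUG, Val): 3 synonymous substitutions.
Codon 2 (GGU, Gly): 3 synonymous substitutions.
Codon 3 (CAC, His): 1 synonymous substitution.
Total: 3 + 3 + 1 = 7.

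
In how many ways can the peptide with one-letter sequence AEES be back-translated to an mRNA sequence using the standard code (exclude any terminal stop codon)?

96

Ala: 4 codons.
Glu: 2 codons.
Glu: 2 codons.
Ser: 6 codons.
4 × 2 × 2 × 6 = 96.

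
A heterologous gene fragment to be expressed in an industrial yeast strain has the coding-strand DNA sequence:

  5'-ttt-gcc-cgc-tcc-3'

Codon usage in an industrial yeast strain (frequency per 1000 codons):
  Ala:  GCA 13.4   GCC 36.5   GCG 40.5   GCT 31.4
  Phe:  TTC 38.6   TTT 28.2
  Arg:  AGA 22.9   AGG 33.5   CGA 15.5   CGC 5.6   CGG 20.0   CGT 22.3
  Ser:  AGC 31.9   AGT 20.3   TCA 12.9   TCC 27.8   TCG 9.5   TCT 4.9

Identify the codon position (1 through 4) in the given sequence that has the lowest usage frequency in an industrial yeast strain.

Codon 1 TTT (Phe): 28.2 per 1000.
Codon 2 GCC (Ala): 36.5 per 1000.
Codon 3 CGC (Arg): 5.6 per 1000.
Codon 4 TCC (Ser): 27.8 per 1000.
Lowest frequency is 5.6 at codon 3.

3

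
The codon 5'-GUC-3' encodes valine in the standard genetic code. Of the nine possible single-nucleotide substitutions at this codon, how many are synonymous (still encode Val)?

3

Position 1: none → 0 synonymous.
Position 2: none → 0 synonymous.
Position 3: GUU, GUA, GUG → 3 synonymous.
Total: 0 + 0 + 3 = 3.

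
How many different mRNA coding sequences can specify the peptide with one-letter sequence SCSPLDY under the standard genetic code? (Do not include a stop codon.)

Ser: 6 codons.
Cys: 2 codons.
Ser: 6 codons.
Pro: 4 codons.
Leu: 6 codons.
Asp: 2 codons.
Tyr: 2 codons.
6 × 2 × 6 × 4 × 6 × 2 × 2 = 6912.

6912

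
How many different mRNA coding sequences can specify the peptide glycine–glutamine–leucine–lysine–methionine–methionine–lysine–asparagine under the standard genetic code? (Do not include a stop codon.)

Gly: 4 codons.
Gln: 2 codons.
Leu: 6 codons.
Lys: 2 codons.
Met: 1 codon.
Met: 1 codon.
Lys: 2 codons.
Asn: 2 codons.
4 × 2 × 6 × 2 × 1 × 1 × 2 × 2 = 384.

384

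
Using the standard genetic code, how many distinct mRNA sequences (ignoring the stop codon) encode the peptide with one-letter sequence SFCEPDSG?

9216

Ser: 6 codons.
Phe: 2 codons.
Cys: 2 codons.
Glu: 2 codons.
Pro: 4 codons.
Asp: 2 codons.
Ser: 6 codons.
Gly: 4 codons.
6 × 2 × 2 × 2 × 4 × 2 × 6 × 4 = 9216.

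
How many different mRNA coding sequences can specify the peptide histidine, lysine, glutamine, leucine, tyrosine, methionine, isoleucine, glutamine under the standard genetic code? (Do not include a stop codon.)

His: 2 codons.
Lys: 2 codons.
Gln: 2 codons.
Leu: 6 codons.
Tyr: 2 codons.
Met: 1 codon.
Ile: 3 codons.
Gln: 2 codons.
2 × 2 × 2 × 6 × 2 × 1 × 3 × 2 = 576.

576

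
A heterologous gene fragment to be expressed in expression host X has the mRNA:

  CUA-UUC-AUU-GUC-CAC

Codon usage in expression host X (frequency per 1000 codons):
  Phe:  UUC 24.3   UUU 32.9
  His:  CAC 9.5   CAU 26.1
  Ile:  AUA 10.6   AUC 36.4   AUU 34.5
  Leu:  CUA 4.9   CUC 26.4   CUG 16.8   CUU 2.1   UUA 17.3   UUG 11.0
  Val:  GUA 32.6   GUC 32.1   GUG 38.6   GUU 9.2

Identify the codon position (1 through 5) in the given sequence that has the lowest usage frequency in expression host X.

1

Codon 1 CUA (Leu): 4.9 per 1000.
Codon 2 UUC (Phe): 24.3 per 1000.
Codon 3 AUU (Ile): 34.5 per 1000.
Codon 4 GUC (Val): 32.1 per 1000.
Codon 5 CAC (His): 9.5 per 1000.
Lowest frequency is 4.9 at codon 1.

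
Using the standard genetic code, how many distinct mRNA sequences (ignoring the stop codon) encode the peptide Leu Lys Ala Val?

192

Leu: 6 codons.
Lys: 2 codons.
Ala: 4 codons.
Val: 4 codons.
6 × 2 × 4 × 4 = 192.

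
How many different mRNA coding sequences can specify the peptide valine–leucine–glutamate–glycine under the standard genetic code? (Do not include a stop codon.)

Val: 4 codons.
Leu: 6 codons.
Glu: 2 codons.
Gly: 4 codons.
4 × 6 × 2 × 4 = 192.

192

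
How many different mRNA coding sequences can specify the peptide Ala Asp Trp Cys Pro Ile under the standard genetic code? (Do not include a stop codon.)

Ala: 4 codons.
Asp: 2 codons.
Trp: 1 codon.
Cys: 2 codons.
Pro: 4 codons.
Ile: 3 codons.
4 × 2 × 1 × 2 × 4 × 3 = 192.

192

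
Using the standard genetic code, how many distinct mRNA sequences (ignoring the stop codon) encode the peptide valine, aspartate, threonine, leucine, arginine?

1152

Val: 4 codons.
Asp: 2 codons.
Thr: 4 codons.
Leu: 6 codons.
Arg: 6 codons.
4 × 2 × 4 × 6 × 6 = 1152.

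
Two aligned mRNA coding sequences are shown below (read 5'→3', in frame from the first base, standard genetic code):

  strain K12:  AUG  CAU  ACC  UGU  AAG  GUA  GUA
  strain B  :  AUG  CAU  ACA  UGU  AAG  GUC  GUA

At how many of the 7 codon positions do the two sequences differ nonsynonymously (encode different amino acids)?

0

Codon 1: AUG Met / AUG Met — identical.
Codon 2: CAU His / CAU His — identical.
Codon 3: ACC Thr / ACA Thr — synonymous.
Codon 4: UGU Cys / UGU Cys — identical.
Codon 5: AAG Lys / AAG Lys — identical.
Codon 6: GUA Val / GUC Val — synonymous.
Codon 7: GUA Val / GUA Val — identical.
Nonsynonymous differences: 0.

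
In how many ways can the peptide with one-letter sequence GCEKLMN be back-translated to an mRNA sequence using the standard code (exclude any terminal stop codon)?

384

Gly: 4 codons.
Cys: 2 codons.
Glu: 2 codons.
Lys: 2 codons.
Leu: 6 codons.
Met: 1 codon.
Asn: 2 codons.
4 × 2 × 2 × 2 × 6 × 1 × 2 = 384.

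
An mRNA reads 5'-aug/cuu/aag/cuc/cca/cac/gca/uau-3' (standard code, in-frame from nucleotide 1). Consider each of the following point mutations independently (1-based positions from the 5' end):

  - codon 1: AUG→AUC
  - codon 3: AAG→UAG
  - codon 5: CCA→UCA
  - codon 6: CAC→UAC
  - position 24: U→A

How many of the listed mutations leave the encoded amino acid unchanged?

Codon 1: AUG (Met) → AUC (Ile) — missense.
Codon 3: AAG (Lys) → UAG (Stop) — nonsense.
Codon 5: CCA (Pro) → UCA (Ser) — missense.
Codon 6: CAC (His) → UAC (Tyr) — missense.
Codon 8: UAU (Tyr) → UAA (Stop) — nonsense.
Synonymous: 0 of 5.

0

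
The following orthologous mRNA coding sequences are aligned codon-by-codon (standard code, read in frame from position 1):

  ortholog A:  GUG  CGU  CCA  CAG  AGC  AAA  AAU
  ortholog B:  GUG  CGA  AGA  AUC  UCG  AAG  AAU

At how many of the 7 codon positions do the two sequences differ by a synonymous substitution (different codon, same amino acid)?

3

Codon 1: GUG Val / GUG Val — identical.
Codon 2: CGU Arg / CGA Arg — synonymous.
Codon 3: CCA Pro / AGA Arg — nonsynonymous.
Codon 4: CAG Gln / AUC Ile — nonsynonymous.
Codon 5: AGC Ser / UCG Ser — synonymous.
Codon 6: AAA Lys / AAG Lys — synonymous.
Codon 7: AAU Asn / AAU Asn — identical.
Synonymous differences: 3.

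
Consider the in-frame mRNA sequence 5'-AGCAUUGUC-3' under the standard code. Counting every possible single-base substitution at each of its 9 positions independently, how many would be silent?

6

Codon 1 (AGC, Ser): 1 synonymous substitution.
Codon 2 (AUU, Ile): 2 synonymous substitutions.
Codon 3 (GUC, Val): 3 synonymous substitutions.
Total: 1 + 2 + 3 = 6.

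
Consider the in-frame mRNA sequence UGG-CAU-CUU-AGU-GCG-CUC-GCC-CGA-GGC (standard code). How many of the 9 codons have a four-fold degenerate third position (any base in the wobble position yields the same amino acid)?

6

Codon 1 UGG (Trp): third position 1-fold.
Codon 2 CAU (His): third position 2-fold.
Codon 3 CUU (Leu): third position 4-fold.
Codon 4 AGU (Ser): third position 2-fold.
Codon 5 GCG (Ala): third position 4-fold.
Codon 6 CUC (Leu): third position 4-fold.
Codon 7 GCC (Ala): third position 4-fold.
Codon 8 CGA (Arg): third position 4-fold.
Codon 9 GGC (Gly): third position 4-fold.
Four-fold degenerate third positions: 6.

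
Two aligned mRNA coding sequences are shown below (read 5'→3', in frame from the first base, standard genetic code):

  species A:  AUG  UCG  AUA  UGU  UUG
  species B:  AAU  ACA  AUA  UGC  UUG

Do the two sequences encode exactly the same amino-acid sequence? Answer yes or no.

no

Codon 1: AUG Met / AAU Asn — nonsynonymous.
Codon 2: UCG Ser / ACA Thr — nonsynonymous.
Codon 3: AUA Ile / AUA Ile — identical.
Codon 4: UGU Cys / UGC Cys — synonymous.
Codon 5: UUG Leu / UUG Leu — identical.
Nonsynonymous differences: 2 → different protein.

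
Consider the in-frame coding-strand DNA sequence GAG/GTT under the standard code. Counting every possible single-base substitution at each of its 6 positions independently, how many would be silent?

Codon 1 (GAG, Glu): 1 synonymous substitution.
Codon 2 (GTT, Val): 3 synonymous substitutions.
Total: 1 + 3 = 4.

4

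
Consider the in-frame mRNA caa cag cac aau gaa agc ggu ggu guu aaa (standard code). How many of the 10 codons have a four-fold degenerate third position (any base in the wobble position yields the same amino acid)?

3

Codon 1 CAA (Gln): third position 2-fold.
Codon 2 CAG (Gln): third position 2-fold.
Codon 3 CAC (His): third position 2-fold.
Codon 4 AAU (Asn): third position 2-fold.
Codon 5 GAA (Glu): third position 2-fold.
Codon 6 AGC (Ser): third position 2-fold.
Codon 7 GGU (Gly): third position 4-fold.
Codon 8 GGU (Gly): third position 4-fold.
Codon 9 GUU (Val): third position 4-fold.
Codon 10 AAA (Lys): third position 2-fold.
Four-fold degenerate third positions: 3.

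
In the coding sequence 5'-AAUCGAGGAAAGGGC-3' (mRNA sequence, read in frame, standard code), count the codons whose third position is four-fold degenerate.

3

Codon 1 AAU (Asn): third position 2-fold.
Codon 2 CGA (Arg): third position 4-fold.
Codon 3 GGA (Gly): third position 4-fold.
Codon 4 AAG (Lys): third position 2-fold.
Codon 5 GGC (Gly): third position 4-fold.
Four-fold degenerate third positions: 3.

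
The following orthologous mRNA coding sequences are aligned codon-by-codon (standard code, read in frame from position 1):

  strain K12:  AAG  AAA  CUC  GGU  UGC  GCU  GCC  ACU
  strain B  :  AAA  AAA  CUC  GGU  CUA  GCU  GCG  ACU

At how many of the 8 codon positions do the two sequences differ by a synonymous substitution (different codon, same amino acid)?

Codon 1: AAG Lys / AAA Lys — synonymous.
Codon 2: AAA Lys / AAA Lys — identical.
Codon 3: CUC Leu / CUC Leu — identical.
Codon 4: GGU Gly / GGU Gly — identical.
Codon 5: UGC Cys / CUA Leu — nonsynonymous.
Codon 6: GCU Ala / GCU Ala — identical.
Codon 7: GCC Ala / GCG Ala — synonymous.
Codon 8: ACU Thr / ACU Thr — identical.
Synonymous differences: 2.

2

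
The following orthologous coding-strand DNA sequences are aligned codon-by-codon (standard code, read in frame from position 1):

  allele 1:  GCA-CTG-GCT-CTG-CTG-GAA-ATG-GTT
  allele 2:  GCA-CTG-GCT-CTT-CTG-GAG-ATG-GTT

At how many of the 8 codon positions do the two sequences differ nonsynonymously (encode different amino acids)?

Codon 1: GCA Ala / GCA Ala — identical.
Codon 2: CTG Leu / CTG Leu — identical.
Codon 3: GCT Ala / GCT Ala — identical.
Codon 4: CTG Leu / CTT Leu — synonymous.
Codon 5: CTG Leu / CTG Leu — identical.
Codon 6: GAA Glu / GAG Glu — synonymous.
Codon 7: ATG Met / ATG Met — identical.
Codon 8: GTT Val / GTT Val — identical.
Nonsynonymous differences: 0.

0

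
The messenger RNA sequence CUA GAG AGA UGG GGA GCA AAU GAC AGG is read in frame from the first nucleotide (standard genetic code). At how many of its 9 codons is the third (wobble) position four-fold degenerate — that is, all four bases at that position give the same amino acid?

Codon 1 CUA (Leu): third position 4-fold.
Codon 2 GAG (Glu): third position 2-fold.
Codon 3 AGA (Arg): third position 2-fold.
Codon 4 UGG (Trp): third position 1-fold.
Codon 5 GGA (Gly): third position 4-fold.
Codon 6 GCA (Ala): third position 4-fold.
Codon 7 AAU (Asn): third position 2-fold.
Codon 8 GAC (Asp): third position 2-fold.
Codon 9 AGG (Arg): third position 2-fold.
Four-fold degenerate third positions: 3.

3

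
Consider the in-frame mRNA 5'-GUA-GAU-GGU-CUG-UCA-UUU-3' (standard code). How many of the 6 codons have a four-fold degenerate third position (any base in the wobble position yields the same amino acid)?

Codon 1 GUA (Val): third position 4-fold.
Codon 2 GAU (Asp): third position 2-fold.
Codon 3 GGU (Gly): third position 4-fold.
Codon 4 CUG (Leu): third position 4-fold.
Codon 5 UCA (Ser): third position 4-fold.
Codon 6 UUU (Phe): third position 2-fold.
Four-fold degenerate third positions: 4.

4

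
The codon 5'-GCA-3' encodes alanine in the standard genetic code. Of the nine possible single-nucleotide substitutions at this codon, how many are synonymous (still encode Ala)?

Position 1: none → 0 synonymous.
Position 2: none → 0 synonymous.
Position 3: GCT, GCC, GCG → 3 synonymous.
Total: 0 + 0 + 3 = 3.

3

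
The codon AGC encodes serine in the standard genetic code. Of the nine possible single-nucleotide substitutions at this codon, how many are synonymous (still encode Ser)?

Position 1: none → 0 synonymous.
Position 2: none → 0 synonymous.
Position 3: AGT → 1 synonymous.
Total: 0 + 0 + 1 = 1.

1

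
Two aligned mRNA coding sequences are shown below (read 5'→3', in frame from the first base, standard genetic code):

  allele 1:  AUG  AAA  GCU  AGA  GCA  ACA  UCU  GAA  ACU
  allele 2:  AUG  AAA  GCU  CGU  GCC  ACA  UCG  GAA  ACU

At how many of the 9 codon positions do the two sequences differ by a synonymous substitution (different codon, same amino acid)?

Codon 1: AUG Met / AUG Met — identical.
Codon 2: AAA Lys / AAA Lys — identical.
Codon 3: GCU Ala / GCU Ala — identical.
Codon 4: AGA Arg / CGU Arg — synonymous.
Codon 5: GCA Ala / GCC Ala — synonymous.
Codon 6: ACA Thr / ACA Thr — identical.
Codon 7: UCU Ser / UCG Ser — synonymous.
Codon 8: GAA Glu / GAA Glu — identical.
Codon 9: ACU Thr / ACU Thr — identical.
Synonymous differences: 3.

3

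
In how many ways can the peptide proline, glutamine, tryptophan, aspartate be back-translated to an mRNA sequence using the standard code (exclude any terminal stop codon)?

Pro: 4 codons.
Gln: 2 codons.
Trp: 1 codon.
Asp: 2 codons.
4 × 2 × 1 × 2 = 16.

16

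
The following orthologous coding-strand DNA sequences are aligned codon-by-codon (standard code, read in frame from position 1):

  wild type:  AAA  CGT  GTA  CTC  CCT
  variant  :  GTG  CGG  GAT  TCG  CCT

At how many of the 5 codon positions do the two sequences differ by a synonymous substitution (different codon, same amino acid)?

1

Codon 1: AAA Lys / GTG Val — nonsynonymous.
Codon 2: CGT Arg / CGG Arg — synonymous.
Codon 3: GTA Val / GAT Asp — nonsynonymous.
Codon 4: CTC Leu / TCG Ser — nonsynonymous.
Codon 5: CCT Pro / CCT Pro — identical.
Synonymous differences: 1.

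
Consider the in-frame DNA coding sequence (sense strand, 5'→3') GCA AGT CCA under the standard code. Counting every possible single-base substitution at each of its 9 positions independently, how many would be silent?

7

Codon 1 (GCA, Ala): 3 synonymous substitutions.
Codon 2 (AGT, Ser): 1 synonymous substitution.
Codon 3 (CCA, Pro): 3 synonymous substitutions.
Total: 3 + 1 + 3 = 7.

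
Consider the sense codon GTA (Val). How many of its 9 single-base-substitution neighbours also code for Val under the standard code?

3

Position 1: none → 0 synonymous.
Position 2: none → 0 synonymous.
Position 3: GTT, GTC, GTG → 3 synonymous.
Total: 0 + 0 + 3 = 3.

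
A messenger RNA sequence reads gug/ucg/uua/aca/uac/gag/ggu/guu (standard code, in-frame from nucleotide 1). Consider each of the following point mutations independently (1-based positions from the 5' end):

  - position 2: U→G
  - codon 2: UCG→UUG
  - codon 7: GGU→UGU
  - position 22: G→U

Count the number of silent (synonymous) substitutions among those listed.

0

Codon 1: GUG (Val) → GGG (Gly) — missense.
Codon 2: UCG (Ser) → UUG (Leu) — missense.
Codon 7: GGU (Gly) → UGU (Cys) — missense.
Codon 8: GUU (Val) → UUU (Phe) — missense.
Synonymous: 0 of 4.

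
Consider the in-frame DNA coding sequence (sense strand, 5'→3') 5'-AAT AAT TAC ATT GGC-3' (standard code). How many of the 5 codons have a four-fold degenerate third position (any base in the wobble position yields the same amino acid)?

Codon 1 AAT (Asn): third position 2-fold.
Codon 2 AAT (Asn): third position 2-fold.
Codon 3 TAC (Tyr): third position 2-fold.
Codon 4 ATT (Ile): third position 3-fold.
Codon 5 GGC (Gly): third position 4-fold.
Four-fold degenerate third positions: 1.

1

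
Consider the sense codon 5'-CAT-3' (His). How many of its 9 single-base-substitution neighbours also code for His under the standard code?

1

Position 1: none → 0 synonymous.
Position 2: none → 0 synonymous.
Position 3: CAC → 1 synonymous.
Total: 0 + 0 + 1 = 1.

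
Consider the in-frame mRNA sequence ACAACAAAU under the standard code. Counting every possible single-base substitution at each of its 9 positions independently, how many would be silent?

Codon 1 (ACA, Thr): 3 synonymous substitutions.
Codon 2 (ACA, Thr): 3 synonymous substitutions.
Codon 3 (AAU, Asn): 1 synonymous substitution.
Total: 3 + 3 + 1 = 7.

7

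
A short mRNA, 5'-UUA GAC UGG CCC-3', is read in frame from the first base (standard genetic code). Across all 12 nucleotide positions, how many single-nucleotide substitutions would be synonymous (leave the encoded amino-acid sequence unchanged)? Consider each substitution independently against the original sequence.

6

Codon 1 (UUA, Leu): 2 synonymous substitutions.
Codon 2 (GAC, Asp): 1 synonymous substitution.
Codon 3 (UGG, Trp): 0 synonymous substitutions.
Codon 4 (CCC, Pro): 3 synonymous substitutions.
Total: 2 + 1 + 0 + 3 = 6.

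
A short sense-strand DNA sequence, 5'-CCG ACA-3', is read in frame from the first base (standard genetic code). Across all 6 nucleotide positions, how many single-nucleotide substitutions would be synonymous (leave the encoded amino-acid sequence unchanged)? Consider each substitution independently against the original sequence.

Codon 1 (CCG, Pro): 3 synonymous substitutions.
Codon 2 (ACA, Thr): 3 synonymous substitutions.
Total: 3 + 3 = 6.

6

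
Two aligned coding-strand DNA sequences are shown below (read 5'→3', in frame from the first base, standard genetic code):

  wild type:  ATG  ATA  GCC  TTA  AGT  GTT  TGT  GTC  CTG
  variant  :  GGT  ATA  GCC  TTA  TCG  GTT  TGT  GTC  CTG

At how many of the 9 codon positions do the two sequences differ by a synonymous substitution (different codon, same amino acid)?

1

Codon 1: ATG Met / GGT Gly — nonsynonymous.
Codon 2: ATA Ile / ATA Ile — identical.
Codon 3: GCC Ala / GCC Ala — identical.
Codon 4: TTA Leu / TTA Leu — identical.
Codon 5: AGT Ser / TCG Ser — synonymous.
Codon 6: GTT Val / GTT Val — identical.
Codon 7: TGT Cys / TGT Cys — identical.
Codon 8: GTC Val / GTC Val — identical.
Codon 9: CTG Leu / CTG Leu — identical.
Synonymous differences: 1.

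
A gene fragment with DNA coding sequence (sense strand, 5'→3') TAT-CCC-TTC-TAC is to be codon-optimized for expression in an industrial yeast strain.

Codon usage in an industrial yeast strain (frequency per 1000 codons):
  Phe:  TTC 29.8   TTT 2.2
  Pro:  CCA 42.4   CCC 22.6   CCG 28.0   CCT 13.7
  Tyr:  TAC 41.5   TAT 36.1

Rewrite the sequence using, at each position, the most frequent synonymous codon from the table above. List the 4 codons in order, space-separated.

TAC CCA TTC TAC

Codon 1 (Tyr): best is TAC at 41.5.
Codon 2 (Pro): best is CCA at 42.4.
Codon 3 (Phe): best is TTC at 29.8.
Codon 4 (Tyr): best is TAC at 41.5.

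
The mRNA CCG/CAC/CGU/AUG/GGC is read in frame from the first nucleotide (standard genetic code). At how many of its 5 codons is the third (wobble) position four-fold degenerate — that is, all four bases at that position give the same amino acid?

Codon 1 CCG (Pro): third position 4-fold.
Codon 2 CAC (His): third position 2-fold.
Codon 3 CGU (Arg): third position 4-fold.
Codon 4 AUG (Met): third position 1-fold.
Codon 5 GGC (Gly): third position 4-fold.
Four-fold degenerate third positions: 3.

3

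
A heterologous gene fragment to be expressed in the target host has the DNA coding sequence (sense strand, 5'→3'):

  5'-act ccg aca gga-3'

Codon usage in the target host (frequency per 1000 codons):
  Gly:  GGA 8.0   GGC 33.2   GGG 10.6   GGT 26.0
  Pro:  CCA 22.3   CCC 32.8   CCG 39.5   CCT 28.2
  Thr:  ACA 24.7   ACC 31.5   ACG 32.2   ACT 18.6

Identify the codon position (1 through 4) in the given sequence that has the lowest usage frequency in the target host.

4

Codon 1 ACT (Thr): 18.6 per 1000.
Codon 2 CCG (Pro): 39.5 per 1000.
Codon 3 ACA (Thr): 24.7 per 1000.
Codon 4 GGA (Gly): 8.0 per 1000.
Lowest frequency is 8.0 at codon 4.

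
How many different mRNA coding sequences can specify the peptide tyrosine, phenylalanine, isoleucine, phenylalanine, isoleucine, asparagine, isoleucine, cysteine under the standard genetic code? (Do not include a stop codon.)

864

Tyr: 2 codons.
Phe: 2 codons.
Ile: 3 codons.
Phe: 2 codons.
Ile: 3 codons.
Asn: 2 codons.
Ile: 3 codons.
Cys: 2 codons.
2 × 2 × 3 × 2 × 3 × 2 × 3 × 2 = 864.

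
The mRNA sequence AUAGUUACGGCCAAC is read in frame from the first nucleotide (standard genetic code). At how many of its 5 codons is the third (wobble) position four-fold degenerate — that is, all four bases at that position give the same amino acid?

3

Codon 1 AUA (Ile): third position 3-fold.
Codon 2 GUU (Val): third position 4-fold.
Codon 3 ACG (Thr): third position 4-fold.
Codon 4 GCC (Ala): third position 4-fold.
Codon 5 AAC (Asn): third position 2-fold.
Four-fold degenerate third positions: 3.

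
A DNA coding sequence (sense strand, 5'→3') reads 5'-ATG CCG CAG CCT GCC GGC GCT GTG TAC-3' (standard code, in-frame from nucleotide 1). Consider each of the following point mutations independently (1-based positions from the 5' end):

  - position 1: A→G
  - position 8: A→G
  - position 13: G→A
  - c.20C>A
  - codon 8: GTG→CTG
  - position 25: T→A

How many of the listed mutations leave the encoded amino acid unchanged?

Codon 1: ATG (Met) → GTG (Val) — missense.
Codon 3: CAG (Gln) → CGG (Arg) — missense.
Codon 5: GCC (Ala) → ACC (Thr) — missense.
Codon 7: GCT (Ala) → GAT (Asp) — missense.
Codon 8: GTG (Val) → CTG (Leu) — missense.
Codon 9: TAC (Tyr) → AAC (Asn) — missense.
Synonymous: 0 of 6.

0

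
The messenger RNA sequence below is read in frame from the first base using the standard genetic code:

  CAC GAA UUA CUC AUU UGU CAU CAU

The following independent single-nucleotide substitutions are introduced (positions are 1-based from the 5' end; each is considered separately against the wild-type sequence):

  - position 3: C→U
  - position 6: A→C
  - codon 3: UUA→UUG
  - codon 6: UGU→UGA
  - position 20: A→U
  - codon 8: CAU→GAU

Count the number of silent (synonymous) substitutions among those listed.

Codon 1: CAC (His) → CAU (His) — synonymous.
Codon 2: GAA (Glu) → GAC (Asp) — missense.
Codon 3: UUA (Leu) → UUG (Leu) — synonymous.
Codon 6: UGU (Cys) → UGA (Stop) — nonsense.
Codon 7: CAU (His) → CUU (Leu) — missense.
Codon 8: CAU (His) → GAU (Asp) — missense.
Synonymous: 2 of 6.

2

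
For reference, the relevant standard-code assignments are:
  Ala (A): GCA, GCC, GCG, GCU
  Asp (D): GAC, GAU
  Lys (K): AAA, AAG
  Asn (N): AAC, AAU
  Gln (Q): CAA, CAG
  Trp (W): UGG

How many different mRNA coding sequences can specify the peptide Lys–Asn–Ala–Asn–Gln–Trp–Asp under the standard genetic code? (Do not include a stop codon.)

128

Lys: 2 codons.
Asn: 2 codons.
Ala: 4 codons.
Asn: 2 codons.
Gln: 2 codons.
Trp: 1 codon.
Asp: 2 codons.
2 × 2 × 4 × 2 × 2 × 1 × 2 = 128.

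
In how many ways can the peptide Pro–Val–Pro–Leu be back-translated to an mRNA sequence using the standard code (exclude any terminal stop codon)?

Pro: 4 codons.
Val: 4 codons.
Pro: 4 codons.
Leu: 6 codons.
4 × 4 × 4 × 6 = 384.

384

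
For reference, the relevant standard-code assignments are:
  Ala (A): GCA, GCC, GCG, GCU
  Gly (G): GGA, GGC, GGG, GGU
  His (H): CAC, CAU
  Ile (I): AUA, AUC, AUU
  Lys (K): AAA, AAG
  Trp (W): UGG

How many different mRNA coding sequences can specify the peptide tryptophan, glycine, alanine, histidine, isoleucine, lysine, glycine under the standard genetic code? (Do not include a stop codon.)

Trp: 1 codon.
Gly: 4 codons.
Ala: 4 codons.
His: 2 codons.
Ile: 3 codons.
Lys: 2 codons.
Gly: 4 codons.
1 × 4 × 4 × 2 × 3 × 2 × 4 = 768.

768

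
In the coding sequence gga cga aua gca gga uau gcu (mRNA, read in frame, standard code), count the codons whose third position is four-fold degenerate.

Codon 1 GGA (Gly): third position 4-fold.
Codon 2 CGA (Arg): third position 4-fold.
Codon 3 AUA (Ile): third position 3-fold.
Codon 4 GCA (Ala): third position 4-fold.
Codon 5 GGA (Gly): third position 4-fold.
Codon 6 UAU (Tyr): third position 2-fold.
Codon 7 GCU (Ala): third position 4-fold.
Four-fold degenerate third positions: 5.

5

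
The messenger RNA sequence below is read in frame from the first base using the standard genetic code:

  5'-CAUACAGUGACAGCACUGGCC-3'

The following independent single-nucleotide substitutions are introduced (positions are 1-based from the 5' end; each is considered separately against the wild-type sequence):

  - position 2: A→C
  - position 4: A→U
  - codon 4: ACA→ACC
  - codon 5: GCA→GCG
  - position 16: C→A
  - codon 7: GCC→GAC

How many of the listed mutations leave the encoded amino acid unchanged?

2

Codon 1: CAU (His) → CCU (Pro) — missense.
Codon 2: ACA (Thr) → UCA (Ser) — missense.
Codon 4: ACA (Thr) → ACC (Thr) — synonymous.
Codon 5: GCA (Ala) → GCG (Ala) — synonymous.
Codon 6: CUG (Leu) → AUG (Met) — missense.
Codon 7: GCC (Ala) → GAC (Asp) — missense.
Synonymous: 2 of 6.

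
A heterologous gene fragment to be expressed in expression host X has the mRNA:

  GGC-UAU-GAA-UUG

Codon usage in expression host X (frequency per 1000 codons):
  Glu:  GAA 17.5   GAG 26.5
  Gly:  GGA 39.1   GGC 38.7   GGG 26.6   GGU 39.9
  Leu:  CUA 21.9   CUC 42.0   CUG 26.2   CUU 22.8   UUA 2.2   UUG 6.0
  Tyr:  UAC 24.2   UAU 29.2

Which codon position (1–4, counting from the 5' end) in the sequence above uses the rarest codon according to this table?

Codon 1 GGC (Gly): 38.7 per 1000.
Codon 2 UAU (Tyr): 29.2 per 1000.
Codon 3 GAA (Glu): 17.5 per 1000.
Codon 4 UUG (Leu): 6.0 per 1000.
Lowest frequency is 6.0 at codon 4.

4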